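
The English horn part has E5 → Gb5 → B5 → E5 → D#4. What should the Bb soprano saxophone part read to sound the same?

First find concert pitch: the English horn sounds a perfect fifth below written, so E5 Gb5 B5 E5 D#4 sounds A4 Cb5 E5 A4 G#3.
Then write for Bb soprano saxophone: it sounds a major second below written, so the part must be a major second above concert.
A4 → B4
Cb5 → Db5
E5 → F#5
A4 → B4
G#3 → A#3

B4 Db5 F#5 B4 A#3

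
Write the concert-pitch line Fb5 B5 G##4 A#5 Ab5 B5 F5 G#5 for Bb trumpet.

Gb5 C#6 A##4 B#5 Bb5 C#6 G5 A#5

The Bb trumpet sounds a major second below written, so the written part must be a major second above concert — transpose each note up.
Fb5 → Gb5
B5 → C#6
G##4 → A##4
A#5 → B#5
Ab5 → Bb5
B5 → C#6
F5 → G5
G#5 → A#5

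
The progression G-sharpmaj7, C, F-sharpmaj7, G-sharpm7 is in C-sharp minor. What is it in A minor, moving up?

C-sharp minor up to A minor is a minor sixth; each chord root moves by that interval while the quality stays the same.
G-sharpmaj7: root G-sharp up a minor sixth → E, giving Emaj7.
C: root C up a minor sixth → Ab, giving Ab.
F-sharpmaj7: root F-sharp up a minor sixth → D, giving Dmaj7.
G-sharpm7: root G-sharp up a minor sixth → E, giving Em7.

Emaj7 Ab Dmaj7 Em7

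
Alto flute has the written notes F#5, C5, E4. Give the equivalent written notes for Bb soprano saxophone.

First find concert pitch: the alto flute sounds a perfect fourth below written, so F#5 C5 E4 sounds C#5 G4 B3.
Then write for Bb soprano saxophone: it sounds a major second below written, so the part must be a major second above concert.
C#5 → D#5
G4 → A4
B3 → C#4

D#5 A4 C#4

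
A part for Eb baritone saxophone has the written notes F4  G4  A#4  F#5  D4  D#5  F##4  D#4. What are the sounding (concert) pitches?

The Eb baritone saxophone sounds a major thirteenth below written, so transpose each written note down a major thirteenth.
F4 -> Ab2
G4 -> Bb2
A#4 -> C#3
F#5 -> A3
D4 -> F2
D#5 -> F#3
F##4 -> A#2
D#4 -> F#2

Ab2 Bb2 C#3 A3 F2 F#3 A#2 F#2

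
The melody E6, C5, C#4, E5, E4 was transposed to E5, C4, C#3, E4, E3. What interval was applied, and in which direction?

down a perfect octave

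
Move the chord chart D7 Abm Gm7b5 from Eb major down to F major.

Eb major down to F major is a minor seventh; each chord root moves by that interval while the quality stays the same.
D7: root D down a minor seventh → E, giving E7.
Abm: root Ab down a minor seventh → Bb, giving Bbm.
Gm7b5: root G down a minor seventh → A, giving Am7b5.

E7 Bbm Am7b5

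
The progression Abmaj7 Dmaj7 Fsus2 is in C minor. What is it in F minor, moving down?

Dbmaj7 Gmaj7 Bbsus2

C minor down to F minor is a perfect fifth; each chord root moves by that interval while the quality stays the same.
Abmaj7: root Ab down a perfect fifth → Db, giving Dbmaj7.
Dmaj7: root D down a perfect fifth → G, giving Gmaj7.
Fsus2: root F down a perfect fifth → Bb, giving Bbsus2.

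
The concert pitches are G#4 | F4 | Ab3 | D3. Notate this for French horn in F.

D#5 C5 Eb4 A3

The French horn in F sounds a perfect fifth below written, so the written part must be a perfect fifth above concert — transpose each note up.
G#4 becomes D#5
F4 becomes C5
Ab3 becomes Eb4
D3 becomes A3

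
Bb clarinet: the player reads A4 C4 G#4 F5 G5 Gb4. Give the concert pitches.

The Bb clarinet sounds a major second below written, so transpose each written note down a major second.
A4 gives G4
C4 gives Bb3
G#4 gives F#4
F5 gives Eb5
G5 gives F5
Gb4 gives Fb4

G4 Bb3 F#4 Eb5 F5 Fb4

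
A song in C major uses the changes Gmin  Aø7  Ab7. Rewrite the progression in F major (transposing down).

C major down to F major is a perfect fifth; each chord root moves by that interval while the quality stays the same.
Gmin: root G down a perfect fifth → C, giving Cmin.
Aø7: root A down a perfect fifth → D, giving Dø7.
Ab7: root Ab down a perfect fifth → Db, giving Db7.

Cmin Dø7 Db7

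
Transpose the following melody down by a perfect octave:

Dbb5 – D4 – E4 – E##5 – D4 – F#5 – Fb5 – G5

Dbb4 D3 E3 E##4 D3 F#4 Fb4 G4

Dbb5 -> Dbb4
D4 -> D3
E4 -> E3
E##5 -> E##4
D4 -> D3
F#5 -> F#4
Fb5 -> Fb4
G5 -> G4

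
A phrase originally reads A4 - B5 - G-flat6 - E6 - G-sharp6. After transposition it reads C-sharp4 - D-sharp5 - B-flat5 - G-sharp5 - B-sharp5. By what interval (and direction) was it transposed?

down a minor sixth

From A4 to C#4 is 6 letter names — a sixth of some quality.
C#4 to A4 is 8 semitones, which makes it a minor sixth; the second version is lower, so the direction is down.
Checking another pair — G#6 → B#5 — gives the same interval.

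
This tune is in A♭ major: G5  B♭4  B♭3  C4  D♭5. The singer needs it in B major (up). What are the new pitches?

From A♭ up to B is an augmented second; apply that to each pitch.
G5 -> A#5
Bb4 -> C#5
Bb3 -> C#4
C4 -> D#4
Db5 -> E5

A#5 C#5 C#4 D#4 E5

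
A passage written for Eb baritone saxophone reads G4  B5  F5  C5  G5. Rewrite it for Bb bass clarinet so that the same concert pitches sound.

First find concert pitch: the Eb baritone saxophone sounds a major thirteenth below written, so G4 B5 F5 C5 G5 sounds Bb2 D4 Ab3 Eb3 Bb3.
Then write for Bb bass clarinet: it sounds a major ninth below written, so the part must be a major ninth above concert.
Bb2 → C4
D4 → E5
Ab3 → Bb4
Eb3 → F4
Bb3 → C5

C4 E5 Bb4 F4 C5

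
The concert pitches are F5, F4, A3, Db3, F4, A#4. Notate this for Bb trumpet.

Written C4 sounds as Bb3 on the Bb trumpet, so concert pitches are written a major second up.
F5 gives G5
F4 gives G4
A3 gives B3
Db3 gives Eb3
F4 gives G4
A#4 gives B#4

G5 G4 B3 Eb3 G4 B#4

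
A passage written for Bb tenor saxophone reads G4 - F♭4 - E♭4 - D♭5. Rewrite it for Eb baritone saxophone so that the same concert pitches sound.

D5 Cb5 Bb4 Ab5

First find concert pitch: the Bb tenor saxophone sounds a major ninth below written, so G4 F♭4 E♭4 D♭5 sounds F3 Ebb3 Db3 Cb4.
Then write for Eb baritone saxophone: it sounds a major thirteenth below written, so the part must be a major thirteenth above concert.
F3 → D5
Ebb3 → Cb5
Db3 → Bb4
Cb4 → Ab5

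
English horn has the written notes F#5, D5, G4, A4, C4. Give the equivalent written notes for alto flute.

E5 C5 F4 G4 Bb3

First find concert pitch: the English horn sounds a perfect fifth below written, so F#5 D5 G4 A4 C4 sounds B4 G4 C4 D4 F3.
Then write for alto flute: it sounds a perfect fourth below written, so the part must be a perfect fourth above concert.
B4 → E5
G4 → C5
C4 → F4
D4 → G4
F3 → Bb3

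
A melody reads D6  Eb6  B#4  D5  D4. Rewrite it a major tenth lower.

D6 → Bb4
Eb6 → Cb5
B#4 → G#3
D5 → Bb3
D4 → Bb2

Bb4 Cb5 G#3 Bb3 Bb2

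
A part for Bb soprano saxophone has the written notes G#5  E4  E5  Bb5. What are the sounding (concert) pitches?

Written C4 on the Bb soprano saxophone sounds as Bb3, a major second lower; apply that shift to every note.
G#5 -> F#5
E4 -> D4
E5 -> D5
Bb5 -> Ab5

F#5 D4 D5 Ab5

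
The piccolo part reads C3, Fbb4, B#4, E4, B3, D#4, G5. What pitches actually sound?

C4 Fbb5 B#5 E5 B4 D#5 G6

Written C4 on the piccolo sounds as C5, a perfect octave higher; apply that shift to every note.
C3 -> C4
Fbb4 -> Fbb5
B#4 -> B#5
E4 -> E5
B3 -> B4
D#4 -> D#5
G5 -> G6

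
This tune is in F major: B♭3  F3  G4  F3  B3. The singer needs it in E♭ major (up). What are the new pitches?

From F up to E♭ is a minor seventh; apply that to each pitch.
Bb3 gives Ab4
F3 gives Eb4
G4 gives F5
F3 gives Eb4
B3 gives A4

Ab4 Eb4 F5 Eb4 A4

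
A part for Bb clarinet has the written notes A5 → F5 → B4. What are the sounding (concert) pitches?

G5 Eb5 A4

The Bb clarinet sounds a major second below written, so transpose each written note down a major second.
A5 gives G5
F5 gives Eb5
B4 gives A4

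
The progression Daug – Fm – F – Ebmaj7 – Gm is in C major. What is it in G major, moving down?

C major down to G major is a perfect fourth; each chord root moves by that interval while the quality stays the same.
Daug: root D down a perfect fourth → A, giving Aaug.
Fm: root F down a perfect fourth → C, giving Cm.
F: root F down a perfect fourth → C, giving C.
Ebmaj7: root Eb down a perfect fourth → Bb, giving Bbmaj7.
Gm: root G down a perfect fourth → D, giving Dm.

Aaug Cm C Bbmaj7 Dm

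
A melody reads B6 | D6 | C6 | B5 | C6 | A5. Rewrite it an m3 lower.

G#6 B5 A5 G#5 A5 F#5

B6: a third down reaches G, and 3 semitones makes it G#6.
D6: a third down reaches B, and 3 semitones makes it B5.
C6 down a minor third is A5.
B5 down a minor third is G#5.
A minor third down from C6 gives A5.
A minor third down from A5 gives F#5.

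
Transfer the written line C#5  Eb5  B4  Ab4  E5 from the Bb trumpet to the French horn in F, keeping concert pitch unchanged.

First find concert pitch: the Bb trumpet sounds a major second below written, so C#5 Eb5 B4 Ab4 E5 sounds B4 Db5 A4 Gb4 D5.
Then write for French horn in F: it sounds a perfect fifth below written, so the part must be a perfect fifth above concert.
B4 → F#5
Db5 → Ab5
A4 → E5
Gb4 → Db5
D5 → A5

F#5 Ab5 E5 Db5 A5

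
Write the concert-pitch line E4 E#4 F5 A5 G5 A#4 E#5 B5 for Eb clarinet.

Written C4 sounds as Eb4 on the Eb clarinet, so concert pitches are written a minor third down.
E4 → C#4
E#4 → C##4
F5 → D5
A5 → F#5
G5 → E5
A#4 → F##4
E#5 → C##5
B5 → G#5

C#4 C##4 D5 F#5 E5 F##4 C##5 G#5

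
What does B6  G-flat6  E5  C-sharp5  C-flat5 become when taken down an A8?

B6 -> Bb5
Gb6 -> Gbb5
E5 -> Eb4
C#5 -> C4
Cb5 -> Cbb4

Bb5 Gbb5 Eb4 C4 Cbb4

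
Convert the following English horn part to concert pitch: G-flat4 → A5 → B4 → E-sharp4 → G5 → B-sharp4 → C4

Written C4 on the English horn sounds as F3, a perfect fifth lower; apply that shift to every note.
Gb4 to Cb4
A5 to D5
B4 to E4
E#4 to A#3
G5 to C5
B#4 to E#4
C4 to F3

Cb4 D5 E4 A#3 C5 E#4 F3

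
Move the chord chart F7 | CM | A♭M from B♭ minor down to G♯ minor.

B♭ minor down to G♯ minor is a diminished third; each chord root moves by that interval while the quality stays the same.
F7: root F down a diminished third → D#, giving D#7.
CM: root C down a diminished third → A#, giving A#M.
A♭M: root A♭ down a diminished third → F#, giving F#M.

D#7 A#M F#M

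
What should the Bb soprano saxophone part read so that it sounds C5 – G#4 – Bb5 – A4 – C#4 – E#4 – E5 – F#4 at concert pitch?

The Bb soprano saxophone sounds a major second below written, so the written part must be a major second above concert — transpose each note up.
C5 to D5
G#4 to A#4
Bb5 to C6
A4 to B4
C#4 to D#4
E#4 to F##4
E5 to F#5
F#4 to G#4

D5 A#4 C6 B4 D#4 F##4 F#5 G#4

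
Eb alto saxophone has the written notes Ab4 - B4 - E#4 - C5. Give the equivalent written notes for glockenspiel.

Cb2 D2 G#1 Eb2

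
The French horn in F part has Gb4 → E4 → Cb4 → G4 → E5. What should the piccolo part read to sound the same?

Cb3 A2 Fb2 C3 A3

First find concert pitch: the French horn in F sounds a perfect fifth below written, so Gb4 E4 Cb4 G4 E5 sounds Cb4 A3 Fb3 C4 A4.
Then write for piccolo: it sounds a perfect octave above written, so the part must be a perfect octave below concert.
Cb4 → Cb3
A3 → A2
Fb3 → Fb2
C4 → C3
A4 → A3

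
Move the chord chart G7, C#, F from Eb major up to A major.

C#7 F## B

Eb major up to A major is an augmented fourth; each chord root moves by that interval while the quality stays the same.
G7: root G up an augmented fourth → C#, giving C#7.
C#: root C# up an augmented fourth → F##, giving F##.
F: root F up an augmented fourth → B, giving B.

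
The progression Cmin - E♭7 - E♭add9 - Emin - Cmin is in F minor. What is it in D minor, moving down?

Amin C7 Cadd9 C#min Amin

F minor down to D minor is a minor third; each chord root moves by that interval while the quality stays the same.
Cmin: root C down a minor third → A, giving Amin.
E♭7: root E♭ down a minor third → C, giving C7.
E♭add9: root E♭ down a minor third → C, giving Cadd9.
Emin: root E down a minor third → C#, giving C#min.
Cmin: root C down a minor third → A, giving Amin.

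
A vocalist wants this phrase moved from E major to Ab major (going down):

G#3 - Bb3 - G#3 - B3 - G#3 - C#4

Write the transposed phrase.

From E down to Ab is an augmented fifth; apply that to each pitch.
G#3 becomes C3
Bb3 becomes Ebb3
G#3 becomes C3
B3 becomes Eb3
G#3 becomes C3
C#4 becomes F3

C3 Ebb3 C3 Eb3 C3 F3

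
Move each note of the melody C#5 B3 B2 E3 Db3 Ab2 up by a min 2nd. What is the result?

C#5: a second up reaches D, and 1 semitone makes it D5.
A minor second up from B3 gives C4.
B2 up a minor second is C3.
A minor second up from E3 gives F3.
Db3: a second up reaches E, and 1 semitone makes it Ebb3.
A minor second up from Ab2 gives Bbb2.

D5 C4 C3 F3 Ebb3 Bbb2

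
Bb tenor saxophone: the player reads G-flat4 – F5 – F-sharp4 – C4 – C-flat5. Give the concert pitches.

The Bb tenor saxophone sounds a major ninth below written, so transpose each written note down a major ninth.
Gb4 → Fb3
F5 → Eb4
F#4 → E3
C4 → Bb2
Cb5 → Bbb3

Fb3 Eb4 E3 Bb2 Bbb3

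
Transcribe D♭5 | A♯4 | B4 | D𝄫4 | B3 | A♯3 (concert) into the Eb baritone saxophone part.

The Eb baritone saxophone sounds a major thirteenth below written, so the written part must be a major thirteenth above concert — transpose each note up.
Db5 to Bb6
A#4 to F##6
B4 to G#6
Dbb4 to Bbb5
B3 to G#5
A#3 to F##5

Bb6 F##6 G#6 Bbb5 G#5 F##5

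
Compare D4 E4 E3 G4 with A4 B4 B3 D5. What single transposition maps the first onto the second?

From D4 to A4 is 5 letter names — a fifth of some quality.
D4 to A4 is 7 semitones, which makes it a perfect fifth; the second version is higher, so the direction is up.
Checking another pair — G4 → D5 — gives the same interval.

up a perfect fifth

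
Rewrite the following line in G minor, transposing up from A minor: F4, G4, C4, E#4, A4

A minor to G minor up is a minor seventh, so every note moves up by that interval.
F4 -> Eb5
G4 -> F5
C4 -> Bb4
E#4 -> D#5
A4 -> G5

Eb5 F5 Bb4 D#5 G5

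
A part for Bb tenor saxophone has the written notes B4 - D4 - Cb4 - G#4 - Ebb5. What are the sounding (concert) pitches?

Written C4 on the Bb tenor saxophone sounds as Bb2, a major ninth lower; apply that shift to every note.
B4 → A3
D4 → C3
Cb4 → Bbb2
G#4 → F#3
Ebb5 → Dbb4

A3 C3 Bbb2 F#3 Dbb4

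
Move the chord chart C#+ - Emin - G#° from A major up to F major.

A+ Cmin E°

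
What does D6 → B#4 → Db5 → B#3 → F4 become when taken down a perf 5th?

D6 gives G5
B#4 gives E#4
Db5 gives Gb4
B#3 gives E#3
F4 gives Bb3

G5 E#4 Gb4 E#3 Bb3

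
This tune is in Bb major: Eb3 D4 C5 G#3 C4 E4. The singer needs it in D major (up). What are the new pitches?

From Bb up to D is a major third; apply that to each pitch.
Eb3 becomes G3
D4 becomes F#4
C5 becomes E5
G#3 becomes B#3
C4 becomes E4
E4 becomes G#4

G3 F#4 E5 B#3 E4 G#4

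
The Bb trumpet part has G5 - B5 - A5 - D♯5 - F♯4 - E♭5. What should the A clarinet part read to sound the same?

First find concert pitch: the Bb trumpet sounds a major second below written, so G5 B5 A5 D♯5 F♯4 E♭5 sounds F5 A5 G5 C#5 E4 Db5.
Then write for A clarinet: it sounds a minor third below written, so the part must be a minor third above concert.
F5 → Ab5
A5 → C6
G5 → Bb5
C#5 → E5
E4 → G4
Db5 → Fb5

Ab5 C6 Bb5 E5 G4 Fb5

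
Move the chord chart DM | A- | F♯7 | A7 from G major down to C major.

GM D- B7 D7

G major down to C major is a perfect fifth; each chord root moves by that interval while the quality stays the same.
DM: root D down a perfect fifth → G, giving GM.
A-: root A down a perfect fifth → D, giving D-.
F♯7: root F♯ down a perfect fifth → B, giving B7.
A7: root A down a perfect fifth → D, giving D7.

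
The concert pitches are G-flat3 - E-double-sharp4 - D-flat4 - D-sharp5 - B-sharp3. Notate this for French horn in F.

The French horn in F sounds a perfect fifth below written, so the written part must be a perfect fifth above concert — transpose each note up.
Gb3 becomes Db4
E##4 becomes B##4
Db4 becomes Ab4
D#5 becomes A#5
B#3 becomes F##4

Db4 B##4 Ab4 A#5 F##4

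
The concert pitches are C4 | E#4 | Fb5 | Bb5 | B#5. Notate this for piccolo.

C3 E#3 Fb4 Bb4 B#4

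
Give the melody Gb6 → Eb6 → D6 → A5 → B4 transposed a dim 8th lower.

Gb6 gives G5
Eb6 gives E5
D6 gives D#5
A5 gives A#4
B4 gives B#3

G5 E5 D#5 A#4 B#3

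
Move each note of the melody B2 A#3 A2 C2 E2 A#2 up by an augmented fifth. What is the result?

F##3 E##4 E#3 G#2 B#2 E##3

B2 up an augmented fifth is F##3.
An augmented fifth up from A#3 gives E##4.
An augmented fifth up from A2 gives E#3.
C2: a fifth up reaches G, and 8 semitones makes it G#2.
An augmented fifth up from E2 gives B#2.
A#2: a fifth up reaches E, and 8 semitones makes it E##3.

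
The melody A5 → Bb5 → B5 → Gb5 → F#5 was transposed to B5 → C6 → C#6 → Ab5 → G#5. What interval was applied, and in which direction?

up a major second

From A5 to B5 is 2 letter names — a second of some quality.
A5 to B5 is 2 semitones, which makes it a major second; the second version is higher, so the direction is up.
Checking another pair — F#5 → G#5 — gives the same interval.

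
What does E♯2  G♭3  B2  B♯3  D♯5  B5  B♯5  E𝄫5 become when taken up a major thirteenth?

C##4 Eb5 G#4 G##5 B#6 G#7 G##7 Cb7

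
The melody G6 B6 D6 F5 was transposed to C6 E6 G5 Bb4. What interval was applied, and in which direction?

down a perfect fifth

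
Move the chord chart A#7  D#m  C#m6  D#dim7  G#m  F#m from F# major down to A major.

F# major down to A major is a major sixth; each chord root moves by that interval while the quality stays the same.
A#7: root A# down a major sixth → C#, giving C#7.
D#m: root D# down a major sixth → F#, giving F#m.
C#m6: root C# down a major sixth → E, giving Em6.
D#dim7: root D# down a major sixth → F#, giving F#dim7.
G#m: root G# down a major sixth → B, giving Bm.
F#m: root F# down a major sixth → A, giving Am.

C#7 F#m Em6 F#dim7 Bm Am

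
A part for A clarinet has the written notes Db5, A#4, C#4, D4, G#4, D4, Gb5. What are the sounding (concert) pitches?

Written C4 on the A clarinet sounds as A3, a minor third lower; apply that shift to every note.
Db5 becomes Bb4
A#4 becomes F##4
C#4 becomes A#3
D4 becomes B3
G#4 becomes E#4
D4 becomes B3
Gb5 becomes Eb5

Bb4 F##4 A#3 B3 E#4 B3 Eb5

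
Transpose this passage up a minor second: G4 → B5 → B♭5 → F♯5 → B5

G4 becomes Ab4
B5 becomes C6
Bb5 becomes Cb6
F#5 becomes G5
B5 becomes C6

Ab4 C6 Cb6 G5 C6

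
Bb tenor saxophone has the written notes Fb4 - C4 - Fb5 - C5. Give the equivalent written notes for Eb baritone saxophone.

First find concert pitch: the Bb tenor saxophone sounds a major ninth below written, so Fb4 C4 Fb5 C5 sounds Ebb3 Bb2 Ebb4 Bb3.
Then write for Eb baritone saxophone: it sounds a major thirteenth below written, so the part must be a major thirteenth above concert.
Ebb3 → Cb5
Bb2 → G4
Ebb4 → Cb6
Bb3 → G5

Cb5 G4 Cb6 G5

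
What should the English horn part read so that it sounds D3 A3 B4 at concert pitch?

A3 E4 F#5

The English horn sounds a perfect fifth below written, so the written part must be a perfect fifth above concert — transpose each note up.
D3 to A3
A3 to E4
B4 to F#5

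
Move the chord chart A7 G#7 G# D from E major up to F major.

E major up to F major is a minor second; each chord root moves by that interval while the quality stays the same.
A7: root A up a minor second → Bb, giving Bb7.
G#7: root G# up a minor second → A, giving A7.
G#: root G# up a minor second → A, giving A.
D: root D up a minor second → Eb, giving Eb.

Bb7 A7 A Eb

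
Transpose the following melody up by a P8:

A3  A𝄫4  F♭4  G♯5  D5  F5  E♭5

A4 Abb5 Fb5 G#6 D6 F6 Eb6

A3: an octave up reaches A, and 12 semitones makes it A4.
Abb4 up a perfect octave is Abb5.
Fb4: an octave up reaches F, and 12 semitones makes it Fb5.
G#5: an octave up reaches G, and 12 semitones makes it G#6.
A perfect octave up from D5 gives D6.
A perfect octave up from F5 gives F6.
Eb5 up a perfect octave is Eb6.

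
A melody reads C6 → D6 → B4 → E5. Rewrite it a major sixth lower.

Eb5 F5 D4 G4

C6 to Eb5
D6 to F5
B4 to D4
E5 to G4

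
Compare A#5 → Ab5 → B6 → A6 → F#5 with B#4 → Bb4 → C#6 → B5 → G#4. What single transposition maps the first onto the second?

down a minor seventh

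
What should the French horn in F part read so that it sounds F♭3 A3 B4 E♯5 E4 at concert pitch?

The French horn in F sounds a perfect fifth below written, so the written part must be a perfect fifth above concert — transpose each note up.
Fb3 -> Cb4
A3 -> E4
B4 -> F#5
E#5 -> B#5
E4 -> B4

Cb4 E4 F#5 B#5 B4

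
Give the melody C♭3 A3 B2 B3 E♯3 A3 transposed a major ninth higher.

Cb3 up a major ninth is Db4.
A major ninth up from A3 gives B4.
B2 up a major ninth is C#4.
B3 up a major ninth is C#5.
E#3: a ninth up reaches F, and 14 semitones makes it F##4.
A3: a ninth up reaches B, and 14 semitones makes it B4.

Db4 B4 C#4 C#5 F##4 B4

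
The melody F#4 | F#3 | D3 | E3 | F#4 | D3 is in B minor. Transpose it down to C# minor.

G#3 G#2 E2 F#2 G#3 E2

From B down to C# is a minor seventh; apply that to each pitch.
F#4 → G#3
F#3 → G#2
D3 → E2
E3 → F#2
F#4 → G#3
D3 → E2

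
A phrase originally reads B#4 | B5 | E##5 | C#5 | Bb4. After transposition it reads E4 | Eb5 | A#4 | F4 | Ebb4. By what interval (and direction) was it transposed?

Take the first pair: B#4 → E4. B to E spans 5 letter names, so the interval is some kind of fifth.
E4 to B#4 is 8 semitones, which makes it an augmented fifth; the second version is lower, so the direction is down.
Checking another pair — Bb4 → Ebb4 — gives the same interval.

down an augmented fifth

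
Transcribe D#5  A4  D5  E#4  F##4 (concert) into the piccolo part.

D#4 A3 D4 E#3 F##3

The piccolo sounds a perfect octave above written, so the written part must be a perfect octave below concert — transpose each note down.
D#5 becomes D#4
A4 becomes A3
D5 becomes D4
E#4 becomes E#3
F##4 becomes F##3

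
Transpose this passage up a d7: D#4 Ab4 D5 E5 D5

D#4 to C5
Ab4 to Gbb5
D5 to Cb6
E5 to Db6
D5 to Cb6

C5 Gbb5 Cb6 Db6 Cb6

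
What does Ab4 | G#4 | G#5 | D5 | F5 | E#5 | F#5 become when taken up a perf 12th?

Eb6 D#6 D#7 A6 C7 B#6 C#7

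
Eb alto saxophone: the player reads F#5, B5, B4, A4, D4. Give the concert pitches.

A4 D5 D4 C4 F3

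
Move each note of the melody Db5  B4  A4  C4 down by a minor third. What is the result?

Bb4 G#4 F#4 A3

Db5 down a minor third is Bb4.
B4: a third down reaches G, and 3 semitones makes it G#4.
A minor third down from A4 gives F#4.
C4: a third down reaches A, and 3 semitones makes it A3.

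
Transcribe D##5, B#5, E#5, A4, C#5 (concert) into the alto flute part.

G##5 E#6 A#5 D5 F#5

The alto flute sounds a perfect fourth below written, so the written part must be a perfect fourth above concert — transpose each note up.
D##5 to G##5
B#5 to E#6
E#5 to A#5
A4 to D5
C#5 to F#5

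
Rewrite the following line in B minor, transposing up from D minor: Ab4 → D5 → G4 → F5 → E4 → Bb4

F5 B5 E5 D6 C#5 G5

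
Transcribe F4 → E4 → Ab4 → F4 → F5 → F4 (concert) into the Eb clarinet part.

D4 C#4 F4 D4 D5 D4

Written C4 sounds as Eb4 on the Eb clarinet, so concert pitches are written a minor third down.
F4 gives D4
E4 gives C#4
Ab4 gives F4
F4 gives D4
F5 gives D5
F4 gives D4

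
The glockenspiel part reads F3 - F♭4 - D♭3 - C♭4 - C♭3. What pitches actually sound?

F5 Fb6 Db5 Cb6 Cb5

Written C4 on the glockenspiel sounds as C6, a perfect fifteenth higher; apply that shift to every note.
F3 gives F5
Fb4 gives Fb6
Db3 gives Db5
Cb4 gives Cb6
Cb3 gives Cb5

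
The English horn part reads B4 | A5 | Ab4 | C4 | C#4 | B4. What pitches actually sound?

Written C4 on the English horn sounds as F3, a perfect fifth lower; apply that shift to every note.
B4 -> E4
A5 -> D5
Ab4 -> Db4
C4 -> F3
C#4 -> F#3
B4 -> E4

E4 D5 Db4 F3 F#3 E4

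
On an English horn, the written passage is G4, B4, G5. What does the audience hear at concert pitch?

Written C4 on the English horn sounds as F3, a perfect fifth lower; apply that shift to every note.
G4 gives C4
B4 gives E4
G5 gives C5

C4 E4 C5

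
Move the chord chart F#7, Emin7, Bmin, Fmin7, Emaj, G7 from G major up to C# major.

G major up to C# major is an augmented fourth; each chord root moves by that interval while the quality stays the same.
F#7: root F# up an augmented fourth → B#, giving B#7.
Emin7: root E up an augmented fourth → A#, giving A#min7.
Bmin: root B up an augmented fourth → E#, giving E#min.
Fmin7: root F up an augmented fourth → B, giving Bmin7.
Emaj: root E up an augmented fourth → A#, giving A#maj.
G7: root G up an augmented fourth → C#, giving C#7.

B#7 A#min7 E#min Bmin7 A#maj C#7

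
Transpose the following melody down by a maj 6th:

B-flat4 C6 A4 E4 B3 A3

A major sixth down from Bb4 gives Db4.
C6 down a major sixth is Eb5.
A major sixth down from A4 gives C4.
A major sixth down from E4 gives G3.
B3: a sixth down reaches D, and 9 semitones makes it D3.
A3 down a major sixth is C3.

Db4 Eb5 C4 G3 D3 C3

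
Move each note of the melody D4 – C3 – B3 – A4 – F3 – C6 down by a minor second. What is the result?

D4 → C#4
C3 → B2
B3 → A#3
A4 → G#4
F3 → E3
C6 → B5

C#4 B2 A#3 G#4 E3 B5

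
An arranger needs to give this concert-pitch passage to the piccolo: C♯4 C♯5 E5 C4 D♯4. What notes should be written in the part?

Written C4 sounds as C5 on the piccolo, so concert pitches are written a perfect octave down.
C#4 to C#3
C#5 to C#4
E5 to E4
C4 to C3
D#4 to D#3

C#3 C#4 E4 C3 D#3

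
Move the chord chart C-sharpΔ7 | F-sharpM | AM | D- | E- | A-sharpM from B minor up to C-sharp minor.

B minor up to C-sharp minor is a major second; each chord root moves by that interval while the quality stays the same.
C-sharpΔ7: root C-sharp up a major second → D#, giving D#Δ7.
F-sharpM: root F-sharp up a major second → G#, giving G#M.
AM: root A up a major second → B, giving BM.
D-: root D up a major second → E, giving E-.
E-: root E up a major second → F#, giving F#-.
A-sharpM: root A-sharp up a major second → B#, giving B#M.

D#Δ7 G#M BM E- F#- B#M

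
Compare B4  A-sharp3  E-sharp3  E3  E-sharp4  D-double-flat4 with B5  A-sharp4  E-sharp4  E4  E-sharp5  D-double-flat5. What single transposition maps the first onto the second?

up a perfect octave

From B4 to B5 is 8 letter names — an octave of some quality.
B4 to B5 is 12 semitones, which makes it a perfect octave; the second version is higher, so the direction is up.
Checking another pair — Dbb4 → Dbb5 — gives the same interval.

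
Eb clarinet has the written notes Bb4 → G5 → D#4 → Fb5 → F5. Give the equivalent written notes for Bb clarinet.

Eb5 C6 G#4 Bbb5 Bb5

First find concert pitch: the Eb clarinet sounds a minor third above written, so Bb4 G5 D#4 Fb5 F5 sounds Db5 Bb5 F#4 Abb5 Ab5.
Then write for Bb clarinet: it sounds a major second below written, so the part must be a major second above concert.
Db5 → Eb5
Bb5 → C6
F#4 → G#4
Abb5 → Bbb5
Ab5 → Bb5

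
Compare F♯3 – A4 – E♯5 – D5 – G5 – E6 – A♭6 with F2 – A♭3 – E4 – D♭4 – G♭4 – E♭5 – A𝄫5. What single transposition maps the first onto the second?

Take the first pair: F#3 → F2. F to F spans 8 letter names, so the interval is some kind of octave.
F2 to F#3 is 13 semitones, which makes it an augmented octave; the second version is lower, so the direction is down.
Checking another pair — Ab6 → Abb5 — gives the same interval.

down an augmented octave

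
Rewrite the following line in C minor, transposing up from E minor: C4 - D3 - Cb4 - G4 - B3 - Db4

Ab4 Bb3 Abb4 Eb5 G4 Bbb4

From E up to C is a minor sixth; apply that to each pitch.
C4 -> Ab4
D3 -> Bb3
Cb4 -> Abb4
G4 -> Eb5
B3 -> G4
Db4 -> Bbb4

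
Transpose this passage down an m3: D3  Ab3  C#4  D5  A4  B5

B2 F3 A#3 B4 F#4 G#5

A minor third down from D3 gives B2.
Ab3: a third down reaches F, and 3 semitones makes it F3.
C#4 down a minor third is A#3.
A minor third down from D5 gives B4.
A minor third down from A4 gives F#4.
B5: a third down reaches G, and 3 semitones makes it G#5.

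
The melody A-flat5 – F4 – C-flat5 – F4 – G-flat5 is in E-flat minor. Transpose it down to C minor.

From E-flat down to C is a minor third; apply that to each pitch.
Ab5 -> F5
F4 -> D4
Cb5 -> Ab4
F4 -> D4
Gb5 -> Eb5

F5 D4 Ab4 D4 Eb5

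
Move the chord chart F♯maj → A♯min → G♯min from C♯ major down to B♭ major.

C♯ major down to B♭ major is an augmented second; each chord root moves by that interval while the quality stays the same.
F♯maj: root F♯ down an augmented second → Eb, giving Ebmaj.
A♯min: root A♯ down an augmented second → G, giving Gmin.
G♯min: root G♯ down an augmented second → F, giving Fmin.

Ebmaj Gmin Fmin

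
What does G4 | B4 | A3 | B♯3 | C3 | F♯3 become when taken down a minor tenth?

E3 G#3 F#2 G##2 A1 D#2

G4 → E3
B4 → G#3
A3 → F#2
B#3 → G##2
C3 → A1
F#3 → D#2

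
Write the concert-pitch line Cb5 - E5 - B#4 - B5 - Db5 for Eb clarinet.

Ab4 C#5 G##4 G#5 Bb4

Written C4 sounds as Eb4 on the Eb clarinet, so concert pitches are written a minor third down.
Cb5 → Ab4
E5 → C#5
B#4 → G##4
B5 → G#5
Db5 → Bb4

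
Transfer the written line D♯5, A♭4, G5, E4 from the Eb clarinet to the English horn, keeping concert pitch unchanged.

C#6 Gb5 F6 D5

First find concert pitch: the Eb clarinet sounds a minor third above written, so D♯5 A♭4 G5 E4 sounds F#5 Cb5 Bb5 G4.
Then write for English horn: it sounds a perfect fifth below written, so the part must be a perfect fifth above concert.
F#5 → C#6
Cb5 → Gb5
Bb5 → F6
G4 → D5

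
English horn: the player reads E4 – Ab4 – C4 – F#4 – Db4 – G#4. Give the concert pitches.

A3 Db4 F3 B3 Gb3 C#4

Written C4 on the English horn sounds as F3, a perfect fifth lower; apply that shift to every note.
E4 -> A3
Ab4 -> Db4
C4 -> F3
F#4 -> B3
Db4 -> Gb3
G#4 -> C#4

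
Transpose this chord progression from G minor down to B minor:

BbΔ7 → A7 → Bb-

G minor down to B minor is a minor sixth; each chord root moves by that interval while the quality stays the same.
BbΔ7: root Bb down a minor sixth → D, giving DΔ7.
A7: root A down a minor sixth → C#, giving C#7.
Bb-: root Bb down a minor sixth → D, giving D-.

DΔ7 C#7 D-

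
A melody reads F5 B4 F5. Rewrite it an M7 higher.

E6 A#5 E6

F5 becomes E6
B4 becomes A#5
F5 becomes E6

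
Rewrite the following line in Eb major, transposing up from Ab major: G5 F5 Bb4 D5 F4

D6 C6 F5 A5 C5

From Ab up to Eb is a perfect fifth; apply that to each pitch.
G5 to D6
F5 to C6
Bb4 to F5
D5 to A5
F4 to C5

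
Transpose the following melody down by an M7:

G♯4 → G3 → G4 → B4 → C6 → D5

A3 Ab2 Ab3 C4 Db5 Eb4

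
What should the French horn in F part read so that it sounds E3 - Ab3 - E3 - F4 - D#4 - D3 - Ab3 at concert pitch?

B3 Eb4 B3 C5 A#4 A3 Eb4

Written C4 sounds as F3 on the French horn in F, so concert pitches are written a perfect fifth up.
E3 gives B3
Ab3 gives Eb4
E3 gives B3
F4 gives C5
D#4 gives A#4
D3 gives A3
Ab3 gives Eb4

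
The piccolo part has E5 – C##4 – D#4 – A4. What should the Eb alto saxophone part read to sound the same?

C#7 A##5 B#5 F#6

First find concert pitch: the piccolo sounds a perfect octave above written, so E5 C##4 D#4 A4 sounds E6 C##5 D#5 A5.
Then write for Eb alto saxophone: it sounds a major sixth below written, so the part must be a major sixth above concert.
E6 → C#7
C##5 → A##5
D#5 → B#5
A5 → F#6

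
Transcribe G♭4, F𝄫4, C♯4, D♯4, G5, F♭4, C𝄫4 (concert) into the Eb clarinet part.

Eb4 Dbb4 A#3 B#3 E5 Db4 Abb3

Written C4 sounds as Eb4 on the Eb clarinet, so concert pitches are written a minor third down.
Gb4 → Eb4
Fbb4 → Dbb4
C#4 → A#3
D#4 → B#3
G5 → E5
Fb4 → Db4
Cbb4 → Abb3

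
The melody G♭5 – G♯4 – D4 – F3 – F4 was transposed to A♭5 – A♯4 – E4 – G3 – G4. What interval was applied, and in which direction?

up a major second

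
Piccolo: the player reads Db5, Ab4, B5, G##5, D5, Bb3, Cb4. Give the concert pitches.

Db6 Ab5 B6 G##6 D6 Bb4 Cb5

The piccolo sounds a perfect octave above written, so transpose each written note up a perfect octave.
Db5 gives Db6
Ab4 gives Ab5
B5 gives B6
G##5 gives G##6
D5 gives D6
Bb3 gives Bb4
Cb4 gives Cb5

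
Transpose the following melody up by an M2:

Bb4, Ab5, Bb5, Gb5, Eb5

C5 Bb5 C6 Ab5 F5

A major second up from Bb4 gives C5.
A major second up from Ab5 gives Bb5.
Bb5 up a major second is C6.
A major second up from Gb5 gives Ab5.
A major second up from Eb5 gives F5.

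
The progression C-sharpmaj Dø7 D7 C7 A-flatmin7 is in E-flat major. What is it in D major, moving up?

B#maj C#ø7 C#7 B7 Gmin7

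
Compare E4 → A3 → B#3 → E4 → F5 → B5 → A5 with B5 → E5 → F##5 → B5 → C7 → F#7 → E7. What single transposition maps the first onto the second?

up a perfect twelfth

Take the first pair: E4 → B5. E to B spans 12 letter names, so the interval is some kind of twelfth.
E4 to B5 is 19 semitones, which makes it a perfect twelfth; the second version is higher, so the direction is up.
Checking another pair — A5 → E7 — gives the same interval.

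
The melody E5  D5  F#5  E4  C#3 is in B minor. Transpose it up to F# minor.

From B up to F# is a perfect fifth; apply that to each pitch.
E5 -> B5
D5 -> A5
F#5 -> C#6
E4 -> B4
C#3 -> G#3

B5 A5 C#6 B4 G#3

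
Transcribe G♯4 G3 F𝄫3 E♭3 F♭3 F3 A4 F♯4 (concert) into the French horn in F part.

D#5 D4 Cbb4 Bb3 Cb4 C4 E5 C#5

Written C4 sounds as F3 on the French horn in F, so concert pitches are written a perfect fifth up.
G#4 gives D#5
G3 gives D4
Fbb3 gives Cbb4
Eb3 gives Bb3
Fb3 gives Cb4
F3 gives C4
A4 gives E5
F#4 gives C#5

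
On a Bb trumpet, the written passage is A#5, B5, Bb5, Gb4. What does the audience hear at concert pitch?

G#5 A5 Ab5 Fb4

Written C4 on the Bb trumpet sounds as Bb3, a major second lower; apply that shift to every note.
A#5 to G#5
B5 to A5
Bb5 to Ab5
Gb4 to Fb4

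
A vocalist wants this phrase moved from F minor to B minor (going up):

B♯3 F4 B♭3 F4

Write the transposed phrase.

E##4 B4 E4 B4

From F up to B is an augmented fourth; apply that to each pitch.
B#3 becomes E##4
F4 becomes B4
Bb3 becomes E4
F4 becomes B4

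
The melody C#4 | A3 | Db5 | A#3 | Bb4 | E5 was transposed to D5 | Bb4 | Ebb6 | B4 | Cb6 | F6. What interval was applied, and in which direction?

up a minor ninth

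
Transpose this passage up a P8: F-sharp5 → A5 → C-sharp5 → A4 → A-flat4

A perfect octave up from F#5 gives F#6.
A5 up a perfect octave is A6.
C#5 up a perfect octave is C#6.
A perfect octave up from A4 gives A5.
Ab4 up a perfect octave is Ab5.

F#6 A6 C#6 A5 Ab5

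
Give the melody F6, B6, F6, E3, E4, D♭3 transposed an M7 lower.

Gb5 C6 Gb5 F2 F3 Ebb2

A major seventh down from F6 gives Gb5.
B6 down a major seventh is C6.
F6: a seventh down reaches G, and 11 semitones makes it Gb5.
E3: a seventh down reaches F, and 11 semitones makes it F2.
A major seventh down from E4 gives F3.
A major seventh down from Db3 gives Ebb2.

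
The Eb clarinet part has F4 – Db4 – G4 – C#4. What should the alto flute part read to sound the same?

Db5 Bbb4 Eb5 A4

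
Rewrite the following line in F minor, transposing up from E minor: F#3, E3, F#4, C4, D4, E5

G3 F3 G4 Db4 Eb4 F5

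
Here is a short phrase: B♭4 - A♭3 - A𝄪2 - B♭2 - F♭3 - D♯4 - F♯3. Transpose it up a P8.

Bb5 Ab4 A##3 Bb3 Fb4 D#5 F#4

Bb4 up a perfect octave is Bb5.
Ab3 up a perfect octave is Ab4.
A##2 up a perfect octave is A##3.
A perfect octave up from Bb2 gives Bb3.
A perfect octave up from Fb3 gives Fb4.
A perfect octave up from D#4 gives D#5.
F#3: an octave up reaches F, and 12 semitones makes it F#4.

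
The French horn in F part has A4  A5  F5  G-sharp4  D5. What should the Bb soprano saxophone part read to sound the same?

E4 E5 C5 D#4 A4

First find concert pitch: the French horn in F sounds a perfect fifth below written, so A4 A5 F5 G-sharp4 D5 sounds D4 D5 Bb4 C#4 G4.
Then write for Bb soprano saxophone: it sounds a major second below written, so the part must be a major second above concert.
D4 → E4
D5 → E5
Bb4 → C5
C#4 → D#4
G4 → A4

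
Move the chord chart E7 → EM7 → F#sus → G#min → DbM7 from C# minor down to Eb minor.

Gb7 GbM7 Absus Bbmin FbbM7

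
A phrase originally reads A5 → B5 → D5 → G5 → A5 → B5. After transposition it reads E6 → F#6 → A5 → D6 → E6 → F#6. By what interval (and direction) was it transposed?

up a perfect fifth

Take the first pair: A5 → E6. A to E spans 5 letter names, so the interval is some kind of fifth.
A5 to E6 is 7 semitones, which makes it a perfect fifth; the second version is higher, so the direction is up.
Checking another pair — B5 → F#6 — gives the same interval.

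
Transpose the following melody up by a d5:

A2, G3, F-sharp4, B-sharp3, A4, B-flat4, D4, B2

Eb3 Db4 C5 F#4 Eb5 Fb5 Ab4 F3

A2: a fifth up reaches E, and 6 semitones makes it Eb3.
A diminished fifth up from G3 gives Db4.
F#4: a fifth up reaches C, and 6 semitones makes it C5.
B#3 up a diminished fifth is F#4.
A diminished fifth up from A4 gives Eb5.
Bb4: a fifth up reaches F, and 6 semitones makes it Fb5.
A diminished fifth up from D4 gives Ab4.
B2: a fifth up reaches F, and 6 semitones makes it F3.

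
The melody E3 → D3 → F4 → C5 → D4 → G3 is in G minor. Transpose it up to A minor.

F#3 E3 G4 D5 E4 A3

From G up to A is a major second; apply that to each pitch.
E3 gives F#3
D3 gives E3
F4 gives G4
C5 gives D5
D4 gives E4
G3 gives A3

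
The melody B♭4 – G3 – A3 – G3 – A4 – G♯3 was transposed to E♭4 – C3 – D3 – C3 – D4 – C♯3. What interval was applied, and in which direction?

down a perfect fifth

Take the first pair: Bb4 → Eb4. B to E spans 5 letter names, so the interval is some kind of fifth.
Eb4 to Bb4 is 7 semitones, which makes it a perfect fifth; the second version is lower, so the direction is down.
Checking another pair — G#3 → C#3 — gives the same interval.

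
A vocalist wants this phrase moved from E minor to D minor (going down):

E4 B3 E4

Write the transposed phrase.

E minor to D minor down is a major second, so every note moves down by that interval.
E4 → D4
B3 → A3
E4 → D4

D4 A3 D4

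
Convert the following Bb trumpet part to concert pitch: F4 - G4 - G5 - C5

Eb4 F4 F5 Bb4

Written C4 on the Bb trumpet sounds as Bb3, a major second lower; apply that shift to every note.
F4 gives Eb4
G4 gives F4
G5 gives F5
C5 gives Bb4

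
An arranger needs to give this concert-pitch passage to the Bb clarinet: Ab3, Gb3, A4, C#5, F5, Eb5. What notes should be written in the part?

Bb3 Ab3 B4 D#5 G5 F5

The Bb clarinet sounds a major second below written, so the written part must be a major second above concert — transpose each note up.
Ab3 gives Bb3
Gb3 gives Ab3
A4 gives B4
C#5 gives D#5
F5 gives G5
Eb5 gives F5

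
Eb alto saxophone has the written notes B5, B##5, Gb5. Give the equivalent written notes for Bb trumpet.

E5 E##5 Cb5

First find concert pitch: the Eb alto saxophone sounds a major sixth below written, so B5 B##5 Gb5 sounds D5 D##5 Bbb4.
Then write for Bb trumpet: it sounds a major second below written, so the part must be a major second above concert.
D5 → E5
D##5 → E##5
Bbb4 → Cb5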